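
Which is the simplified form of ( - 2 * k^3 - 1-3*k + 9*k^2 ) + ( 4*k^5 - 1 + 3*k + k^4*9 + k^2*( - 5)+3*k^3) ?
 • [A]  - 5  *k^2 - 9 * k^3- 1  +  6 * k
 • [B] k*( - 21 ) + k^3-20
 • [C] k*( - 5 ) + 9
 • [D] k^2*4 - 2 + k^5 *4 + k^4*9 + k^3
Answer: D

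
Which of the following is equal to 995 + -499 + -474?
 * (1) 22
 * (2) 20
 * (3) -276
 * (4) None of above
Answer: 1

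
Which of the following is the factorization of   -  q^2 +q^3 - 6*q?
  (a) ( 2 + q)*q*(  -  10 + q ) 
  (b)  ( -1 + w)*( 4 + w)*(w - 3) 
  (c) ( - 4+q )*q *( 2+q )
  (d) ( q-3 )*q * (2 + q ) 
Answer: d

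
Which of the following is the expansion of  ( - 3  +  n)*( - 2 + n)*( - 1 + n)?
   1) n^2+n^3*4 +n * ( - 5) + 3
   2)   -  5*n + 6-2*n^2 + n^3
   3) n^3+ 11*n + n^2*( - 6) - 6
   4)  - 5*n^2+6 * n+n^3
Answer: 3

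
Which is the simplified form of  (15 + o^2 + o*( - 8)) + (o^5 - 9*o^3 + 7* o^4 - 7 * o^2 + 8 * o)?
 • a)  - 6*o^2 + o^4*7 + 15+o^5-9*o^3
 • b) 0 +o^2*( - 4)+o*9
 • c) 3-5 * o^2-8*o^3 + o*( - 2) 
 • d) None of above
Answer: a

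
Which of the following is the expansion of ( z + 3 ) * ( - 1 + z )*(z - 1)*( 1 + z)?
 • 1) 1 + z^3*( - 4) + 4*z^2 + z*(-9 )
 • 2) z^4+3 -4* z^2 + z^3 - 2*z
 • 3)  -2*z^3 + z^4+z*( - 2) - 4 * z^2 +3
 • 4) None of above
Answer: 4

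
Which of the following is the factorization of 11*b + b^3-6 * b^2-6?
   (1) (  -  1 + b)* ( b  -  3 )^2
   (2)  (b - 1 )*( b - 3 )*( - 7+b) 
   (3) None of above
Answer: 3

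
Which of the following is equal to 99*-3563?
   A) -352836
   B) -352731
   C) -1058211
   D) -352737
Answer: D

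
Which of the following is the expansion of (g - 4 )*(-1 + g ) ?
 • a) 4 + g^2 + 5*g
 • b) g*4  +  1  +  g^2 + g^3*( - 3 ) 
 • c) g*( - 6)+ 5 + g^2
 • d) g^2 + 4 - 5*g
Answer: d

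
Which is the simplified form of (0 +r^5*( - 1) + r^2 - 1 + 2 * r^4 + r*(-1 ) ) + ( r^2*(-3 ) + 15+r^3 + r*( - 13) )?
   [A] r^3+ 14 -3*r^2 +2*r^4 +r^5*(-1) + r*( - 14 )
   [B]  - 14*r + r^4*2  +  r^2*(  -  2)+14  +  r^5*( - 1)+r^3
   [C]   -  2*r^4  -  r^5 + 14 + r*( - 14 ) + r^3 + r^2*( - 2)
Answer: B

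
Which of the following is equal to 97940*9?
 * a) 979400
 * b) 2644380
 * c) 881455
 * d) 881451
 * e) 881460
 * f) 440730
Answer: e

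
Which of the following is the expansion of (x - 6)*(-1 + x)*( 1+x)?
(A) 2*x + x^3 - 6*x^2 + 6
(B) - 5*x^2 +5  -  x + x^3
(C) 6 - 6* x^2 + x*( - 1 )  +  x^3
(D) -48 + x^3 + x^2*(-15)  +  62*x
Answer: C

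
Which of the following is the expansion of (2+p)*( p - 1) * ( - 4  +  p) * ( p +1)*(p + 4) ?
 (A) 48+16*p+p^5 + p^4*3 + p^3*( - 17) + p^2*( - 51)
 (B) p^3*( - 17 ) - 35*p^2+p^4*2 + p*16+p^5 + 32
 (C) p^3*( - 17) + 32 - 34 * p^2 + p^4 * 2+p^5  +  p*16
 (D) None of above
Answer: C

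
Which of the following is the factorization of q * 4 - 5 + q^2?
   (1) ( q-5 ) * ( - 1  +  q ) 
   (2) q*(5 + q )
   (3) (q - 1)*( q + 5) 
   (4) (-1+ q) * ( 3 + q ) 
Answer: 3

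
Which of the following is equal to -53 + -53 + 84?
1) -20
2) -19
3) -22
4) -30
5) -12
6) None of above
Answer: 3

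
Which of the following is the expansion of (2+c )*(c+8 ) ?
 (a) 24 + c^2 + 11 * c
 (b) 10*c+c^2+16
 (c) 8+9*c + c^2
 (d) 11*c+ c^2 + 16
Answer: b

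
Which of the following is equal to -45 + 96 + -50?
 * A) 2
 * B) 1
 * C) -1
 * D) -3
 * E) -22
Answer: B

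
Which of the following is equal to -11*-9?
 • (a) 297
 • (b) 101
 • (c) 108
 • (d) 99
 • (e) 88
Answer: d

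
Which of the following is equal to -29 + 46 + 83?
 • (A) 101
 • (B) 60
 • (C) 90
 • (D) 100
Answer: D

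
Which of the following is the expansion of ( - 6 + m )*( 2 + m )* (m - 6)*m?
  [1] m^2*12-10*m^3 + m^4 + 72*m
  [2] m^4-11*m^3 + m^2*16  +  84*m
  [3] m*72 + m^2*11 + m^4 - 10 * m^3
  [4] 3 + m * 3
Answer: 1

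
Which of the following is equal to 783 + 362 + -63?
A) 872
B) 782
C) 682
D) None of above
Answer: D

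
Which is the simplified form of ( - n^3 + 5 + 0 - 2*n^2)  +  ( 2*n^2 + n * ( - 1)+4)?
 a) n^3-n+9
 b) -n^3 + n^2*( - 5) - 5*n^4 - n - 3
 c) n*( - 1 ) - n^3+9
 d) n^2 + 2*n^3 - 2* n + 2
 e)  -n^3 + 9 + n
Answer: c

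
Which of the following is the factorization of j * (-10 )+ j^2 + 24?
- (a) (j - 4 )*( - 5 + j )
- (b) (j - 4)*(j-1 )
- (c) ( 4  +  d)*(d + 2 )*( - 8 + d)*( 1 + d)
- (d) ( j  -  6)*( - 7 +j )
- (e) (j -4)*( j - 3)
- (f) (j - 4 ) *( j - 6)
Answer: f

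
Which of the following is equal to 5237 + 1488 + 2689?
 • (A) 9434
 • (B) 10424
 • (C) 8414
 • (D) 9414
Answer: D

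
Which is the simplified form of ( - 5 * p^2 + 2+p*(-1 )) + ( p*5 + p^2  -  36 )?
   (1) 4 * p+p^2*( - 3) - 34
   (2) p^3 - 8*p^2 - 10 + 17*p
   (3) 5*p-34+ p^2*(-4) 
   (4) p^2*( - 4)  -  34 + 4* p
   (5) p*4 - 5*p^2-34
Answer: 4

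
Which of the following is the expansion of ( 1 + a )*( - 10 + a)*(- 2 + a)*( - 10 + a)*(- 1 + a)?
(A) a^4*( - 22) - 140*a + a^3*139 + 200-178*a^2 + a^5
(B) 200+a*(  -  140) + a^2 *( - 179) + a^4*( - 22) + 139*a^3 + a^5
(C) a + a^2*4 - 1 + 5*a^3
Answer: A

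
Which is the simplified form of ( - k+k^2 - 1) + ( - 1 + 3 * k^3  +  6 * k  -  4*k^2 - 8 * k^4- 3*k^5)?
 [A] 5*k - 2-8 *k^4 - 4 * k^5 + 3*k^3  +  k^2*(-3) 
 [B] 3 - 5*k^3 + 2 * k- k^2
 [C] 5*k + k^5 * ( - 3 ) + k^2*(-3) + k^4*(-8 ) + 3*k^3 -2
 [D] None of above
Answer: C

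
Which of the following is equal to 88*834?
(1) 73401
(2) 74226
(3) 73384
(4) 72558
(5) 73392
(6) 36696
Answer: 5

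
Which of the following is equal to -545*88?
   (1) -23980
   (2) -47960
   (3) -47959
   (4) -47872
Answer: 2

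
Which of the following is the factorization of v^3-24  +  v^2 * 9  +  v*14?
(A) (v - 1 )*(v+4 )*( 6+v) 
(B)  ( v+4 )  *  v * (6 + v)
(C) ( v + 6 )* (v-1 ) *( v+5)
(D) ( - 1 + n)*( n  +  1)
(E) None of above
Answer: A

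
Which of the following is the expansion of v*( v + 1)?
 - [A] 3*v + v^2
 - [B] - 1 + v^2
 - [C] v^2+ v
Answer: C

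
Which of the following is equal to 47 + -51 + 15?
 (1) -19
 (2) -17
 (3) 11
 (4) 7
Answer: 3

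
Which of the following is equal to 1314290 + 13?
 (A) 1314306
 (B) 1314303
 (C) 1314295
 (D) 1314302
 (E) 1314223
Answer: B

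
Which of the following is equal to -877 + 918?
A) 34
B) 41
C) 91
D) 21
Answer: B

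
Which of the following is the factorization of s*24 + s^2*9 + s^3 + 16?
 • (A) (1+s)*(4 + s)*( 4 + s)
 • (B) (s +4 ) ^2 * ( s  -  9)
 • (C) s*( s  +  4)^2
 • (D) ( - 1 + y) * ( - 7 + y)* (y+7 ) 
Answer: A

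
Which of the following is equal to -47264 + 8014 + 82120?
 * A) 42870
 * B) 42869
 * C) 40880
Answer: A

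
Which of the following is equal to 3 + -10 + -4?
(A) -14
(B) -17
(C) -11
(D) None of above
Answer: C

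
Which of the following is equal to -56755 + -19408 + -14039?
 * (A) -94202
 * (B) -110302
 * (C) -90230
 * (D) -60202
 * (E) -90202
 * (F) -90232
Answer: E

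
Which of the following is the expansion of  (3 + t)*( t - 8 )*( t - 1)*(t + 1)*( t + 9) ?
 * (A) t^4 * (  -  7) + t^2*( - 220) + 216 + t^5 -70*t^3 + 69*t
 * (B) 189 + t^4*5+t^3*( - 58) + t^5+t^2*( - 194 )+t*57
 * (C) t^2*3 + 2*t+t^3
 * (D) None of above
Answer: D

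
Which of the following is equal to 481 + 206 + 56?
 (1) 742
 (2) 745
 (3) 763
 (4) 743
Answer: 4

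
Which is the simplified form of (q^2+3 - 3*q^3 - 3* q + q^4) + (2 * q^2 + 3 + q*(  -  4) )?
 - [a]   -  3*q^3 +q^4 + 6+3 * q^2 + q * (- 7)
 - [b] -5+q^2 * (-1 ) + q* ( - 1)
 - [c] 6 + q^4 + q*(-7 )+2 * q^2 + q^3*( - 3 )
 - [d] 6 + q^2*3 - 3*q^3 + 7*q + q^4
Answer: a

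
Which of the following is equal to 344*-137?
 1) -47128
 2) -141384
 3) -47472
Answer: 1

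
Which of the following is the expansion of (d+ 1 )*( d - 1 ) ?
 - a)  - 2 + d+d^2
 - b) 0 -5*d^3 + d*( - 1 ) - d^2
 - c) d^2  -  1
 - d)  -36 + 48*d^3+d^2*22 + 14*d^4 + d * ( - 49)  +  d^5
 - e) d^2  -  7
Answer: c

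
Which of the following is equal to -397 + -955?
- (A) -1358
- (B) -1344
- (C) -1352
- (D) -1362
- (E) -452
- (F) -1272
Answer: C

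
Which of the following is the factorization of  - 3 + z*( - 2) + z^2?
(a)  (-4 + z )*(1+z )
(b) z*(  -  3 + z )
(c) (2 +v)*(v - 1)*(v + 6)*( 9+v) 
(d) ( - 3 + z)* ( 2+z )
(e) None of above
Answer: e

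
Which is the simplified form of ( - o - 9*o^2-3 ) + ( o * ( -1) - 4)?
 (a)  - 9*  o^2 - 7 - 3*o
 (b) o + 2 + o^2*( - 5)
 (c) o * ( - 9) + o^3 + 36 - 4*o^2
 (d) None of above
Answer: d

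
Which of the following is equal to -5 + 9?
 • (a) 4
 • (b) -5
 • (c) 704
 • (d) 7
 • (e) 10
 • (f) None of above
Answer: a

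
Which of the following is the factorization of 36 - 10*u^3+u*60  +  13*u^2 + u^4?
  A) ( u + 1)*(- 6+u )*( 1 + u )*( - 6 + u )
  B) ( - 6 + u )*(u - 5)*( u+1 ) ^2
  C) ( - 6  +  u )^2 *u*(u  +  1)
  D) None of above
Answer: A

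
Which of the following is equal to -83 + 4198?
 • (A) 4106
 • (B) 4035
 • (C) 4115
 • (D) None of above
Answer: C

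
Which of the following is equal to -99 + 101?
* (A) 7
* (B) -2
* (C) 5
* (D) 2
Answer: D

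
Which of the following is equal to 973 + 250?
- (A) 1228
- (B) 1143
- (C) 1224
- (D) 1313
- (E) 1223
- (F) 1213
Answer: E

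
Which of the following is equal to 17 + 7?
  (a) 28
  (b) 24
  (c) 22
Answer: b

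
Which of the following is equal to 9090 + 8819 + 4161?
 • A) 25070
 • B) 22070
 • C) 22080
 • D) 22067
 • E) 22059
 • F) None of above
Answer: B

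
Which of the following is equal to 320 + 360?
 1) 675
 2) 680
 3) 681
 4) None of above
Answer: 2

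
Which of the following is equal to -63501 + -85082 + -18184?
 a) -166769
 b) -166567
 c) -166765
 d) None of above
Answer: d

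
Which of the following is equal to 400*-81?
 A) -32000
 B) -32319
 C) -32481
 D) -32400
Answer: D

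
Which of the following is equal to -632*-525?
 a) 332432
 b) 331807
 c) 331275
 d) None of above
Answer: d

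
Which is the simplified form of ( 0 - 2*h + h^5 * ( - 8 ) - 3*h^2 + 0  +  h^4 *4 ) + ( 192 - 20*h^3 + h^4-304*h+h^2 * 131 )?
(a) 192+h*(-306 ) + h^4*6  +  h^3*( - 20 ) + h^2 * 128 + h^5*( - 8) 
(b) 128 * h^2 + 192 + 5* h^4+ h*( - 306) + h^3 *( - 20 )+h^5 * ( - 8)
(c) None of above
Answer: b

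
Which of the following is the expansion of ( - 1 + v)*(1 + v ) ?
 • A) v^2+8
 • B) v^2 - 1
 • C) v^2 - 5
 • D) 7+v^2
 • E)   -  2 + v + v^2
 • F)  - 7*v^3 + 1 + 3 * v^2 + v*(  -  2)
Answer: B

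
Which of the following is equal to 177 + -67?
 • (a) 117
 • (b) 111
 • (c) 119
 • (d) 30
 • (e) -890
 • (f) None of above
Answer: f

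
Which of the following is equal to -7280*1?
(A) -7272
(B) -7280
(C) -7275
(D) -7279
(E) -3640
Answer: B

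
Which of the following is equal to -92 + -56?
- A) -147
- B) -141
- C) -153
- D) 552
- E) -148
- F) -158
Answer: E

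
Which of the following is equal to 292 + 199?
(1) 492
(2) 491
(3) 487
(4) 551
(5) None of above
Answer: 2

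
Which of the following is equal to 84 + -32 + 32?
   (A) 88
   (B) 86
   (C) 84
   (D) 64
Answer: C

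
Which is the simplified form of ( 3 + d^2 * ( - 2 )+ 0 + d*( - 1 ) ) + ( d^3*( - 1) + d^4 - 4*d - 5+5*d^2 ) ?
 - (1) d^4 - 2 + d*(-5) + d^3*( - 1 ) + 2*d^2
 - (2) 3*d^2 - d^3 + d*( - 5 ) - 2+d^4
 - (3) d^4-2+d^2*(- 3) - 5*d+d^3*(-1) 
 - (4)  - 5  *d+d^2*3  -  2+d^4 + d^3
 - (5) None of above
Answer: 2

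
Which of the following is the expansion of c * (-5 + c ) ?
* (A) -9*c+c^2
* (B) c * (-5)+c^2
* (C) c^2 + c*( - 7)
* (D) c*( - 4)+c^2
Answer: B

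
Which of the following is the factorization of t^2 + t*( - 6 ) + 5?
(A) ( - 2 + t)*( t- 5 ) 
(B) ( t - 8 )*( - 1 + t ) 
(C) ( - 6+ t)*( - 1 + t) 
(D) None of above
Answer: D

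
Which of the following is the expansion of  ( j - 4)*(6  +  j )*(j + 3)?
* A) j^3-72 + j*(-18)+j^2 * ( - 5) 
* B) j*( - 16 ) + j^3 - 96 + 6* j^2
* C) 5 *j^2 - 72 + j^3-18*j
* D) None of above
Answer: C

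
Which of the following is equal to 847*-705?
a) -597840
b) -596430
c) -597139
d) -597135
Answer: d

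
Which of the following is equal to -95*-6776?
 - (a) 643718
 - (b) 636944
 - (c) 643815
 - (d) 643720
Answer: d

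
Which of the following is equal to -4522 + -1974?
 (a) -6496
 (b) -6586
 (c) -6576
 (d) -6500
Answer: a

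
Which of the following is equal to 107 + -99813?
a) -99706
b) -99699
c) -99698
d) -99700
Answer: a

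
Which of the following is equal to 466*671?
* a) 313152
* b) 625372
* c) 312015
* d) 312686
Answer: d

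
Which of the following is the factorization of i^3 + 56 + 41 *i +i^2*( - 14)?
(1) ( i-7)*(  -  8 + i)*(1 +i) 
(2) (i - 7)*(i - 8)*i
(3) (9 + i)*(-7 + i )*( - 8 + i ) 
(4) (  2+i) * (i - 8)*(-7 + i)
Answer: 1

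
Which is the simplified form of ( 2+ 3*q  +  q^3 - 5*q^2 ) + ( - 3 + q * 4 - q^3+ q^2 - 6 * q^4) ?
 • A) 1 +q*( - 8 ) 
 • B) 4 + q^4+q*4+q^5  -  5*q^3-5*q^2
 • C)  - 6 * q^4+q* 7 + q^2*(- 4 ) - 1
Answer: C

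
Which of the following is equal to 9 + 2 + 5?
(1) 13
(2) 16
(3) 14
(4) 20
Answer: 2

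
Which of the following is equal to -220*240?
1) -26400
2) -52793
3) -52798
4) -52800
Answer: 4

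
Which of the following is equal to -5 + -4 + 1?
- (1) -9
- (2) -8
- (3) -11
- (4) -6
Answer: 2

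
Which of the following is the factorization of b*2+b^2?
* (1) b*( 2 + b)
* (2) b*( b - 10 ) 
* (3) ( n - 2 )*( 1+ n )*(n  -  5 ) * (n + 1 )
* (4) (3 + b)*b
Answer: 1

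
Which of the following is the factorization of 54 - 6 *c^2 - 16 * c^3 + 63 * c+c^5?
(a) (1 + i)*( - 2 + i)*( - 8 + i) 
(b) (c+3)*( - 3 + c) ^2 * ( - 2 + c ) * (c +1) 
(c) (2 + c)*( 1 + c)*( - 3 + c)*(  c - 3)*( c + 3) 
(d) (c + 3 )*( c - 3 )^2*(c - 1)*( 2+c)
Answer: c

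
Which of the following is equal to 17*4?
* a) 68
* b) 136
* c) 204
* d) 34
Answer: a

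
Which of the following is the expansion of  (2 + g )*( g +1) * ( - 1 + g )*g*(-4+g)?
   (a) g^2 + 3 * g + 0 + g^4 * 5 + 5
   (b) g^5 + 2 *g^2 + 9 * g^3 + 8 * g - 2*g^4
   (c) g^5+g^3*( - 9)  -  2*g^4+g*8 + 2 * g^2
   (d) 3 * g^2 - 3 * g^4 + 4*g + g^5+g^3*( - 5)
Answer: c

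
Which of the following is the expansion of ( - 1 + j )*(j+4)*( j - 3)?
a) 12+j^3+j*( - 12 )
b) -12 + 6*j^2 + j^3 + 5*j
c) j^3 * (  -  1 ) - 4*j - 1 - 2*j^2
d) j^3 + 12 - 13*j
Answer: d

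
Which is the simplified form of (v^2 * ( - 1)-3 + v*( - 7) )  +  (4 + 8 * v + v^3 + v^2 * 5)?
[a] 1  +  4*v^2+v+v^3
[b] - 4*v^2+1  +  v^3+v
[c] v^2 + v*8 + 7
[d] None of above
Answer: a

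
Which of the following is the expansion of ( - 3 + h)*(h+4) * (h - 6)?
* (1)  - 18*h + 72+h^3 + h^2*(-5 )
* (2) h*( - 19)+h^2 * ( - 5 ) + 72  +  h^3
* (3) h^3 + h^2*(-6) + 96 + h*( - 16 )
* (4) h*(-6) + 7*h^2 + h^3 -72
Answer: 1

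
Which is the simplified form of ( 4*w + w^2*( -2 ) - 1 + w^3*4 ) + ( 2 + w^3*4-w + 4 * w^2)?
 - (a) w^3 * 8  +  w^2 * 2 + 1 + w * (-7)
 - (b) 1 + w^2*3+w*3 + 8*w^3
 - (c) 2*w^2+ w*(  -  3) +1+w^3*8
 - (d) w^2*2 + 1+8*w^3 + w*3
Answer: d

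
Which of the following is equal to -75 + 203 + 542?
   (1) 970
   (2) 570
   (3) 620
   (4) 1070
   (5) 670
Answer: 5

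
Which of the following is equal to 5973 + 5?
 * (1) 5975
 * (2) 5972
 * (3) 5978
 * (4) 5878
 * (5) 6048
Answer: 3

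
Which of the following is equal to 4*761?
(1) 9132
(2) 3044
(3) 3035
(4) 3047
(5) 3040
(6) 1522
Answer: 2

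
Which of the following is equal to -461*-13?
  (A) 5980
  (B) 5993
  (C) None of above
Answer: B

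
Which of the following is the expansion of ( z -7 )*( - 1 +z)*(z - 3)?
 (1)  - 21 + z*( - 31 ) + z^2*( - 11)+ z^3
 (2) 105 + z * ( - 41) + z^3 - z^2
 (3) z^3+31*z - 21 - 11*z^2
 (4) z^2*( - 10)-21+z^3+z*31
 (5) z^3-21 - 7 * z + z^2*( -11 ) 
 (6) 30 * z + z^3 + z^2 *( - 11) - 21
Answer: 3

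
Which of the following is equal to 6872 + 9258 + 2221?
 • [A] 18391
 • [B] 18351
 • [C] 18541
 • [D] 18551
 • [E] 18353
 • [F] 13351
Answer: B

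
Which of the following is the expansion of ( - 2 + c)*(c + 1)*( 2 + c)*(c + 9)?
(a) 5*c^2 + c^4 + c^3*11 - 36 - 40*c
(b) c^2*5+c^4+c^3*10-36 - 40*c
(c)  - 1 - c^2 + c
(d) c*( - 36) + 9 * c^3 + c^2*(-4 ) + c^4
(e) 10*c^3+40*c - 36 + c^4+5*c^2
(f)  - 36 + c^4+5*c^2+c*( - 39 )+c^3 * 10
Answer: b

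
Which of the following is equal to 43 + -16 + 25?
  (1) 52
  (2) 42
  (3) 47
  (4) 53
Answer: 1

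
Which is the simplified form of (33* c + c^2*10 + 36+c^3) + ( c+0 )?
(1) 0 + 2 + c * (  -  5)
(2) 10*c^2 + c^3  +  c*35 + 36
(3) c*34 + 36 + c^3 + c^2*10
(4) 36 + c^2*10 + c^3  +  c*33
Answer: 3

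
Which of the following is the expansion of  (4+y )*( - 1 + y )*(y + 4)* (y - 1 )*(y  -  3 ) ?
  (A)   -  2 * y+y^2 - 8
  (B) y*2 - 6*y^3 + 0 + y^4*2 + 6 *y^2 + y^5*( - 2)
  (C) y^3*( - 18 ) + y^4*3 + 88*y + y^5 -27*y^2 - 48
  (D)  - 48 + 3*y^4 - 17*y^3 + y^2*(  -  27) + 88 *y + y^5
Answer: D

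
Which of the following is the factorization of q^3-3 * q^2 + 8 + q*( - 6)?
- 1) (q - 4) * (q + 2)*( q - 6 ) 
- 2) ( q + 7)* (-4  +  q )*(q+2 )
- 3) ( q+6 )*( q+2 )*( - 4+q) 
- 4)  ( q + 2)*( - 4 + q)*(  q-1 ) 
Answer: 4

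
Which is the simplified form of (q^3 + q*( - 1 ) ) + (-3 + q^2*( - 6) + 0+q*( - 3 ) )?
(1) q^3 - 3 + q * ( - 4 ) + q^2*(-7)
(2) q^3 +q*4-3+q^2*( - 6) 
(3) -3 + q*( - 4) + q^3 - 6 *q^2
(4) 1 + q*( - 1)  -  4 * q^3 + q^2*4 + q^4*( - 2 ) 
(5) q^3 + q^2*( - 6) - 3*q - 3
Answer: 3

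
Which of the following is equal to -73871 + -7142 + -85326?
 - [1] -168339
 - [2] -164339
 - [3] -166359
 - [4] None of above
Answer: 4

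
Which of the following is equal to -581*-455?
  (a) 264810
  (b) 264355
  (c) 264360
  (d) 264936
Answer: b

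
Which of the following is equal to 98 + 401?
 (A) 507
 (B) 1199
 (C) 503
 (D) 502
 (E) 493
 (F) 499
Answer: F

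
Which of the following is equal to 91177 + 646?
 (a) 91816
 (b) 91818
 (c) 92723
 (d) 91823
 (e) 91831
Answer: d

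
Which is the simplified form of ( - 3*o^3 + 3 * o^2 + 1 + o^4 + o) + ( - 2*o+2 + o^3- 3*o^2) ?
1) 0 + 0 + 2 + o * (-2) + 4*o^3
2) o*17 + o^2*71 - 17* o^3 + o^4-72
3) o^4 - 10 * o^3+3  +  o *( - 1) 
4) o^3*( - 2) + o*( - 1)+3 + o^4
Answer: 4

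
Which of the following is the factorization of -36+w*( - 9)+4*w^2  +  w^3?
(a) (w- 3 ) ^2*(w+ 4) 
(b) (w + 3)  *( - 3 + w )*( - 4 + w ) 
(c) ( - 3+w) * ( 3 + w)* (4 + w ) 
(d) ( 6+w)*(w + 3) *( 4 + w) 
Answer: c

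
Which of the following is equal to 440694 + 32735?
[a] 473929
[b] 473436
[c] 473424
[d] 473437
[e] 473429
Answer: e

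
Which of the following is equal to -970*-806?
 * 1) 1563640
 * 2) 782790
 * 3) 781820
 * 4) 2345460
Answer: 3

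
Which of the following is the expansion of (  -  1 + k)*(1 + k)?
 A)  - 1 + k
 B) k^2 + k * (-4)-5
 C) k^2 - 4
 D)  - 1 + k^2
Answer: D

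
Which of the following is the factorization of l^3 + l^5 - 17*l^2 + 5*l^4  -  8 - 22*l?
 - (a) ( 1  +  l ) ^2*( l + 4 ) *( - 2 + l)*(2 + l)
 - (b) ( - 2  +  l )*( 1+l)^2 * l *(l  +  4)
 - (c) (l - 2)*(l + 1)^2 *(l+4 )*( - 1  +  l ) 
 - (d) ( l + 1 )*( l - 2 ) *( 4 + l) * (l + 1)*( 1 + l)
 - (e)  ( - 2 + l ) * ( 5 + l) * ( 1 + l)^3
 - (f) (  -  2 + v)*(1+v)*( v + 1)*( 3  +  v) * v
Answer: d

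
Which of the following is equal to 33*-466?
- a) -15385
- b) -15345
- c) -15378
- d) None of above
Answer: c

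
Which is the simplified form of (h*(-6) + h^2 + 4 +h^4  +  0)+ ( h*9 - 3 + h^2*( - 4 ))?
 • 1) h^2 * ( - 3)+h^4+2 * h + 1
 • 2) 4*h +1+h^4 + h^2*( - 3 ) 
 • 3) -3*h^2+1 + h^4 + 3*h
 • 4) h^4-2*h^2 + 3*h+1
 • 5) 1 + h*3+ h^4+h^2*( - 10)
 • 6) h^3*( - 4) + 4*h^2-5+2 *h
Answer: 3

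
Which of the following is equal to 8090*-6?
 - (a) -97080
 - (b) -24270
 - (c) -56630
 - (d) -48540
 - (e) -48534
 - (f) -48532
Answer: d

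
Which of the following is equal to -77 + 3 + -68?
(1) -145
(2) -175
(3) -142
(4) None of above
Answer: 3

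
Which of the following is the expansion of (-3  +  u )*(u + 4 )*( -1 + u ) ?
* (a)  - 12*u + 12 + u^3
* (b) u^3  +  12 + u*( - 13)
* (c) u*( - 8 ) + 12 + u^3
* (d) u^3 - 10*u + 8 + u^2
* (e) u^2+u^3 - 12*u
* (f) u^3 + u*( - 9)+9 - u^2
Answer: b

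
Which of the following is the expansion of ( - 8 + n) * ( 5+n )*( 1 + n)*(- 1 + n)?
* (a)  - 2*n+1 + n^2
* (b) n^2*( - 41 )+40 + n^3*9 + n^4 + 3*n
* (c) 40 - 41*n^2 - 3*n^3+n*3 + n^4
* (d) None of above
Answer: c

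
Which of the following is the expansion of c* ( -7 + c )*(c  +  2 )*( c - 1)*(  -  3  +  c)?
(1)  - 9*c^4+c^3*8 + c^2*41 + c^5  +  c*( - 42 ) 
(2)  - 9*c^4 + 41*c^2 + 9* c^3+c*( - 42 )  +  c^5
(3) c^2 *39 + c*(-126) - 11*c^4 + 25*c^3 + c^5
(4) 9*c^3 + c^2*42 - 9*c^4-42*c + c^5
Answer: 2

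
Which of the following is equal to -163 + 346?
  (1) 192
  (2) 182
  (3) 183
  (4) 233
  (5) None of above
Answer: 3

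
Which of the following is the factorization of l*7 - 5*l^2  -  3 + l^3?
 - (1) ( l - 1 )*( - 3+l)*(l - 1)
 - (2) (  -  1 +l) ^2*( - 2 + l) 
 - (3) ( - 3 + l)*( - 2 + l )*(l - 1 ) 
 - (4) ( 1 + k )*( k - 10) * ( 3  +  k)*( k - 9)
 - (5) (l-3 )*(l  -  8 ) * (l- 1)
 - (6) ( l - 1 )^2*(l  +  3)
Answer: 1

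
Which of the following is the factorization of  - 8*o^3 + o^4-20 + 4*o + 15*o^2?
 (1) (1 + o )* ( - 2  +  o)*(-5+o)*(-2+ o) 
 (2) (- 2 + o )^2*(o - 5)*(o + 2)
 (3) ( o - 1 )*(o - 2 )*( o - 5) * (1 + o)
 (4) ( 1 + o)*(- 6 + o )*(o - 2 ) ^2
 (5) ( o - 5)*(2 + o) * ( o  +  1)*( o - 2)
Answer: 1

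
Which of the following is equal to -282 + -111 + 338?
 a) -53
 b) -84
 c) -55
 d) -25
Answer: c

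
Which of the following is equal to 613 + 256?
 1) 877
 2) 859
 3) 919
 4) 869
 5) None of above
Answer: 4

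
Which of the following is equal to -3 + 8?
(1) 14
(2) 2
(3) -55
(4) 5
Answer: 4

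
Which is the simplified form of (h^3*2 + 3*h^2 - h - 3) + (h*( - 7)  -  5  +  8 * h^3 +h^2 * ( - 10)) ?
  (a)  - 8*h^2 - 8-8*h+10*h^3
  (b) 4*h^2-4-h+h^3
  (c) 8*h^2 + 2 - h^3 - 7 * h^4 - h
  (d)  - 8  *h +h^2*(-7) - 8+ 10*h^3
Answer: d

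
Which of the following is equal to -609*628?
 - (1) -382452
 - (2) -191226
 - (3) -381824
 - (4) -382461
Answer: 1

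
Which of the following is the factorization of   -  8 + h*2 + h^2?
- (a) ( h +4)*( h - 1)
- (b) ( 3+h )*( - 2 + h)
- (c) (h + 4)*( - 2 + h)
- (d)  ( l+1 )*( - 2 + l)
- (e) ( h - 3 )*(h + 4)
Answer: c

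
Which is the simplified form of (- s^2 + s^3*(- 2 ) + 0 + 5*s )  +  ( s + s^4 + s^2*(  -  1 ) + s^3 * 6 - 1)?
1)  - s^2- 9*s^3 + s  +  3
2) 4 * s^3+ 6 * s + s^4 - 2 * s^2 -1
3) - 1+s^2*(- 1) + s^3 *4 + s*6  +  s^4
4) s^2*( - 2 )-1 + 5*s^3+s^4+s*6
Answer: 2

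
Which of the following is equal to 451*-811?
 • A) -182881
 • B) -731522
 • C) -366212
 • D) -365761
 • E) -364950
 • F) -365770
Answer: D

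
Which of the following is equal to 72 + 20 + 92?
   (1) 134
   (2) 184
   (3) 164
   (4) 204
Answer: 2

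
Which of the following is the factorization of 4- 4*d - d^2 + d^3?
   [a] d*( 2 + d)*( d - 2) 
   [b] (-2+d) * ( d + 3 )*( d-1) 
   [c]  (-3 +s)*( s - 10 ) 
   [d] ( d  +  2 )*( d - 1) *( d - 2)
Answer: d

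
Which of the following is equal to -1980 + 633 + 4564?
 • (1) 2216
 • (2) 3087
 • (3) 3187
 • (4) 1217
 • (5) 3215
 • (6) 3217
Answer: 6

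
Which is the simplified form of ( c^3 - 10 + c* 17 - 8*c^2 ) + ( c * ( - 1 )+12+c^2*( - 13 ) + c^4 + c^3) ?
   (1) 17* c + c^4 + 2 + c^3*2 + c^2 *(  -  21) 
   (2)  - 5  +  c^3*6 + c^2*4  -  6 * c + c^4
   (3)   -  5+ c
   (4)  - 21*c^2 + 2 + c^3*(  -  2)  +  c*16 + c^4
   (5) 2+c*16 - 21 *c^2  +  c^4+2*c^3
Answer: 5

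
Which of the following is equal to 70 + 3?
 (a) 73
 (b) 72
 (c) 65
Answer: a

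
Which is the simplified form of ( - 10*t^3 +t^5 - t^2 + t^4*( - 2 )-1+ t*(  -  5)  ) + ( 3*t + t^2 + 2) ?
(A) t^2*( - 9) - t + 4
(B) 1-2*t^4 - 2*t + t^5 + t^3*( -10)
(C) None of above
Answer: B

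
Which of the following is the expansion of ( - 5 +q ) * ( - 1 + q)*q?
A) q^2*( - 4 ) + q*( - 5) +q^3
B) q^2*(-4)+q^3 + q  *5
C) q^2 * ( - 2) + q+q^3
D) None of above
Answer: D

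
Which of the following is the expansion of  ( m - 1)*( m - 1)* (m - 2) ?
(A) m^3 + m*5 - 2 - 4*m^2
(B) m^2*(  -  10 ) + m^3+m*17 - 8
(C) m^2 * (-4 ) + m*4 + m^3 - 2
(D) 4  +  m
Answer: A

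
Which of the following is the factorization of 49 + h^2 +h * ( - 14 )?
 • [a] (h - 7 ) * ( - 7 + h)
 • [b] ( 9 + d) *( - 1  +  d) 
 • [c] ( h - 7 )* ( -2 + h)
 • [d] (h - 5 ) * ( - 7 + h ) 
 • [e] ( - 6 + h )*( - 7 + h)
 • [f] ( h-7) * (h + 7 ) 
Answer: a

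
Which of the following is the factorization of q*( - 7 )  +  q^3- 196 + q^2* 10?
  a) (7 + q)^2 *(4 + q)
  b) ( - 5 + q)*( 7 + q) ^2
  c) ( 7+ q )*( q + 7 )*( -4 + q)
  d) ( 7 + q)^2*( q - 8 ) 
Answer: c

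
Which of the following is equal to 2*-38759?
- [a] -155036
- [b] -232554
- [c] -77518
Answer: c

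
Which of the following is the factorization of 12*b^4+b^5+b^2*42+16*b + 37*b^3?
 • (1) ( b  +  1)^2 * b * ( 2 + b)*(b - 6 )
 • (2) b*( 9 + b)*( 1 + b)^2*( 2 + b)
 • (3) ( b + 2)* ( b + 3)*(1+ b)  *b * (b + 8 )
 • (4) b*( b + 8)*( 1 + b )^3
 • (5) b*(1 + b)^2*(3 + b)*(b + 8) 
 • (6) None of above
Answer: 6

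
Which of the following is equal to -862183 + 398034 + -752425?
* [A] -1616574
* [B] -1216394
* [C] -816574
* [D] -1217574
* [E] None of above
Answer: E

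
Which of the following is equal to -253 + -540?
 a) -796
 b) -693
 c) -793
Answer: c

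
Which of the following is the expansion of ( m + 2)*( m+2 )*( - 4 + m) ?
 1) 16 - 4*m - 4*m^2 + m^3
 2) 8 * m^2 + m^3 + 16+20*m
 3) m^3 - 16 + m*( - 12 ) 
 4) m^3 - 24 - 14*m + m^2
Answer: 3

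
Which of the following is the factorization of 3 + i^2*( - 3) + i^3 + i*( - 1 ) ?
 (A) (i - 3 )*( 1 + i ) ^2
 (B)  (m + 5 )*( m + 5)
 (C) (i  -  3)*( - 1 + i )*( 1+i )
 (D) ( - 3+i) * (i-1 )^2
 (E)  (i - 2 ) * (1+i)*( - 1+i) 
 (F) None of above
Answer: C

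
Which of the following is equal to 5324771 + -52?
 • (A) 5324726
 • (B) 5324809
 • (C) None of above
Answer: C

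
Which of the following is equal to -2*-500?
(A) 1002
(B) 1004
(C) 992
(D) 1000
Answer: D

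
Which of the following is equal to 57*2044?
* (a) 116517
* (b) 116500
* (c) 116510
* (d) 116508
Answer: d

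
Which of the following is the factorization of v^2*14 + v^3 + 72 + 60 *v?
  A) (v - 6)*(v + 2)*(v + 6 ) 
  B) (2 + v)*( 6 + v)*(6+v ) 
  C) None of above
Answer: B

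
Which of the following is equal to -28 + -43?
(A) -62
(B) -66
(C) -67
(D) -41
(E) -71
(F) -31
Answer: E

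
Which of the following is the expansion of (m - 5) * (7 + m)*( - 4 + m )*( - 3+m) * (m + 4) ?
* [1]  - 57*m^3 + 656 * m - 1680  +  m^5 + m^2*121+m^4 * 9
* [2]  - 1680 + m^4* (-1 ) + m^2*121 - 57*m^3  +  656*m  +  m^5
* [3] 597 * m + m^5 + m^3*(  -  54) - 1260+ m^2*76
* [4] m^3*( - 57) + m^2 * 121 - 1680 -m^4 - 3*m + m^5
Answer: 2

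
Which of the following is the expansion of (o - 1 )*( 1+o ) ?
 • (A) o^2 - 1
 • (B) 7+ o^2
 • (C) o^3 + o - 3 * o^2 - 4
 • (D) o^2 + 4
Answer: A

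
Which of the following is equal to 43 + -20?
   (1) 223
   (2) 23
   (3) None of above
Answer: 2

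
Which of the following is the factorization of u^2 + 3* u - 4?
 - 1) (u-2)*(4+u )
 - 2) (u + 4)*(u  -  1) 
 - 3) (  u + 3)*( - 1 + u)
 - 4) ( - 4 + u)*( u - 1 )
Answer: 2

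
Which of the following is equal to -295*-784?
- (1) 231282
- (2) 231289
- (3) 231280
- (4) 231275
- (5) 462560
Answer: 3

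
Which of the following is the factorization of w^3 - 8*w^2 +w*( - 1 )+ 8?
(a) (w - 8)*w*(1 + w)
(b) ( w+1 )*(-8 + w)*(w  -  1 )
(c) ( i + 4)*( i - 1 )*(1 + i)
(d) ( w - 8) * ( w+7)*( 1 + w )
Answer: b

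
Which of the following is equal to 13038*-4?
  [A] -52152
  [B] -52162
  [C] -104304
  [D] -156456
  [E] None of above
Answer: A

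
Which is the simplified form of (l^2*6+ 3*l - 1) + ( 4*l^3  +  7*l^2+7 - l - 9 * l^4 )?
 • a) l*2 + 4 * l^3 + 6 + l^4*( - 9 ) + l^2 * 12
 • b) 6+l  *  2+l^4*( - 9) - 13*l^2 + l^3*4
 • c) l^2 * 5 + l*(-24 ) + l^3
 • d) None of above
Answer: d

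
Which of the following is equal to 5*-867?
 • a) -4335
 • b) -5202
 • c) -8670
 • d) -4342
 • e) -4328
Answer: a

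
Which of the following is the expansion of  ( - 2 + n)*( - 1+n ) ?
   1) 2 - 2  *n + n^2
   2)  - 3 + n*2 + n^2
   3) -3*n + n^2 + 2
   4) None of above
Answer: 3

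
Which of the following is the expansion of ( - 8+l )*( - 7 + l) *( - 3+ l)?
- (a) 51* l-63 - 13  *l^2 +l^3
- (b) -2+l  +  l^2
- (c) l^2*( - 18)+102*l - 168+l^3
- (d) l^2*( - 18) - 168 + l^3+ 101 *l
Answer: d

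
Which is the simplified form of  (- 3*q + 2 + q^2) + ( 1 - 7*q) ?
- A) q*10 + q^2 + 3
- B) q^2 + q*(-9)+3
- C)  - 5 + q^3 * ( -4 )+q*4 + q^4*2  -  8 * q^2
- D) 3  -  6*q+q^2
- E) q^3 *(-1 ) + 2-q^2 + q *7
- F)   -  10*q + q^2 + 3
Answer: F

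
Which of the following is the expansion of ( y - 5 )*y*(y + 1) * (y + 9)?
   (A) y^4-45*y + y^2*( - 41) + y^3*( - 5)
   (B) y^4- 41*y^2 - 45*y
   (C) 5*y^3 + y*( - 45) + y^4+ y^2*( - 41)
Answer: C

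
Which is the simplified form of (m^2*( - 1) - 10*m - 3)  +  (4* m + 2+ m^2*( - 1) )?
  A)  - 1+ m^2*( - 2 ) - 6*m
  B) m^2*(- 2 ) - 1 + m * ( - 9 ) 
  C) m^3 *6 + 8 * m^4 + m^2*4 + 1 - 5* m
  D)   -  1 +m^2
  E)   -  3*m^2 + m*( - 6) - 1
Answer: A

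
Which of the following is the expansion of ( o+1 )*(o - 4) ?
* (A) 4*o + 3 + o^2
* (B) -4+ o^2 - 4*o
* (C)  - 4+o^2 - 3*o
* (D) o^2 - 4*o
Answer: C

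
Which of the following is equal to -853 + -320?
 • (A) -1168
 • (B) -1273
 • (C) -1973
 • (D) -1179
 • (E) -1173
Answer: E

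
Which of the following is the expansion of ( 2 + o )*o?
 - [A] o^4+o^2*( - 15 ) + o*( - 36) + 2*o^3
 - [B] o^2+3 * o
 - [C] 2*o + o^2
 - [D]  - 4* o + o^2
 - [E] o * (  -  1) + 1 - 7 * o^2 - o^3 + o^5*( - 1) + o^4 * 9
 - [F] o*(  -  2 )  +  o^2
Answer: C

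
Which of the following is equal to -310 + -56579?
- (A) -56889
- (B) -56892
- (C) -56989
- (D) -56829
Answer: A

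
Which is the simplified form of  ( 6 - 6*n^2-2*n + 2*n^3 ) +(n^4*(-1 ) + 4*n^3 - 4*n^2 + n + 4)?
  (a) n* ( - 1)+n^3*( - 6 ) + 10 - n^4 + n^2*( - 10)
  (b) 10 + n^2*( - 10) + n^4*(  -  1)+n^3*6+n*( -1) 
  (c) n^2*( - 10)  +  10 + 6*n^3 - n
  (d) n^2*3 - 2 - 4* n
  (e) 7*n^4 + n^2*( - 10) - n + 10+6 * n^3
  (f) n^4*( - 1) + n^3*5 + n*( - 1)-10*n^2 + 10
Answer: b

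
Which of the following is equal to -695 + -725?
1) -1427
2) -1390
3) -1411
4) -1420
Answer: 4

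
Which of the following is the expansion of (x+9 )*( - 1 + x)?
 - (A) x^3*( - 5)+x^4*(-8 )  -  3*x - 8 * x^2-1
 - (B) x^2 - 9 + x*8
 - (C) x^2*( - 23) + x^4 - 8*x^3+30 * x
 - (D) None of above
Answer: B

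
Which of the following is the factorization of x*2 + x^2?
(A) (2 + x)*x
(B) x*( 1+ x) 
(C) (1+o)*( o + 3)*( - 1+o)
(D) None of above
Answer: A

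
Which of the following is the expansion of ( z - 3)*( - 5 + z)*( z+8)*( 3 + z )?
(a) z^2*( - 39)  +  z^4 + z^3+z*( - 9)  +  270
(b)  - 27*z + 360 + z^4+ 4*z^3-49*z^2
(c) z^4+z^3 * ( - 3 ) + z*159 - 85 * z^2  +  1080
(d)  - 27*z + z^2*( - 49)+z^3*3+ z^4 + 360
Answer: d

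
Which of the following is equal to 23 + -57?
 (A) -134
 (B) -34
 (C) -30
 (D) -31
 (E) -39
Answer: B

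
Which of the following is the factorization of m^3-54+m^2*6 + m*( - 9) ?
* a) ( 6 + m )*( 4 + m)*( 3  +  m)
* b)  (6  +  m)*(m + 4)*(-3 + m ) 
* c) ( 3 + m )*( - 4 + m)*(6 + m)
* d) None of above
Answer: d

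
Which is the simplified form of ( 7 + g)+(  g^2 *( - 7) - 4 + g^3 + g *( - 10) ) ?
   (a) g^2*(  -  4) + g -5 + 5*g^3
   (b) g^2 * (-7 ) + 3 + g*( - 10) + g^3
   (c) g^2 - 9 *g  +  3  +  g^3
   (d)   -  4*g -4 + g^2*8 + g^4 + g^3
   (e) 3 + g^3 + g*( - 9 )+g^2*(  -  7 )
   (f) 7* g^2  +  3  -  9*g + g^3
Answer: e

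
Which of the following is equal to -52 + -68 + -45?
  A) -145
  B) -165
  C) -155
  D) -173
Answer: B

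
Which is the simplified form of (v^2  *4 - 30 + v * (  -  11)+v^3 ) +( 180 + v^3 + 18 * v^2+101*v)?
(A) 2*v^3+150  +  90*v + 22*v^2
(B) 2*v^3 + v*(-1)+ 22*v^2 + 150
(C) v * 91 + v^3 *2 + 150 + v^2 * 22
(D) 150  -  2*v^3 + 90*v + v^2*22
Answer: A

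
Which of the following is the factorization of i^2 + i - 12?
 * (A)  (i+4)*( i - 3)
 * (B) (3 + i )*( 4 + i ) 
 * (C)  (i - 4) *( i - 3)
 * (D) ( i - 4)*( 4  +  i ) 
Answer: A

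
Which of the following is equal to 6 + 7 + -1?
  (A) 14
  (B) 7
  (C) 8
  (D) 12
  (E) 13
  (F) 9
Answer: D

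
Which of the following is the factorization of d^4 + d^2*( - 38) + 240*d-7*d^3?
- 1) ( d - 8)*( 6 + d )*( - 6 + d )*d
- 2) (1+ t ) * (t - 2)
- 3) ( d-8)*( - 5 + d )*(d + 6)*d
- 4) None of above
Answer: 3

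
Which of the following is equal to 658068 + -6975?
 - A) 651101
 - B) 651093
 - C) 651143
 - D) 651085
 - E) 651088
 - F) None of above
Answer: B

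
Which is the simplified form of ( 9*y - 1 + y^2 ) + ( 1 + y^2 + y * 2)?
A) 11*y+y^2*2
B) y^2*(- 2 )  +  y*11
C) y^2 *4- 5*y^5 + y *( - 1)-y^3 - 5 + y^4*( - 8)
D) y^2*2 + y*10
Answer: A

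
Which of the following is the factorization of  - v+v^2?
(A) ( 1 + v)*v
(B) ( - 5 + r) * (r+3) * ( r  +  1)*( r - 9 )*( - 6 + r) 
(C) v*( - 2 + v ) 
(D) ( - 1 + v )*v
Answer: D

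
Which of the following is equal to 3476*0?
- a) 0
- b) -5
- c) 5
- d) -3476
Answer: a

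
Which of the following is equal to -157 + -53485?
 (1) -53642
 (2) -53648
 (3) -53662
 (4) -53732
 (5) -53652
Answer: 1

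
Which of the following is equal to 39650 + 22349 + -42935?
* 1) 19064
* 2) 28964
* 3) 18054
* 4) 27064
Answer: 1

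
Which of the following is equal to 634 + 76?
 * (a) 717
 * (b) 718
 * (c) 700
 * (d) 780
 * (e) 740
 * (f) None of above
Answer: f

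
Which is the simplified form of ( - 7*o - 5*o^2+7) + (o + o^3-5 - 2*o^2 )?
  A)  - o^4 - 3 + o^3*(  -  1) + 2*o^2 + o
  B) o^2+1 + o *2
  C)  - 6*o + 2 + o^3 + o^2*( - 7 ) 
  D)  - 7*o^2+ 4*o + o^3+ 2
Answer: C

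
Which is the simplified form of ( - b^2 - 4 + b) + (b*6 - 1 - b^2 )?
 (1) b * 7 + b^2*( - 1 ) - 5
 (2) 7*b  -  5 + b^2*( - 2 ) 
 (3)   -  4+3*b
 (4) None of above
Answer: 2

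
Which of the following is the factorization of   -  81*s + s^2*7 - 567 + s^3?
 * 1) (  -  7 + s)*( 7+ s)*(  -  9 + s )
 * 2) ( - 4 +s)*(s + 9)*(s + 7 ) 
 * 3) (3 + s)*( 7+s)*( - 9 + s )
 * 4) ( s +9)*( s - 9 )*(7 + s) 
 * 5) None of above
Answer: 4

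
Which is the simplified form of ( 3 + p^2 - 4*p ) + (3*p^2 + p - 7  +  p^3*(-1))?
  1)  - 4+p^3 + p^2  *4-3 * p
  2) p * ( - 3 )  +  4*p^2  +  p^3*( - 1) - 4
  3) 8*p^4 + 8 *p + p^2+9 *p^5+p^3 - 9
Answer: 2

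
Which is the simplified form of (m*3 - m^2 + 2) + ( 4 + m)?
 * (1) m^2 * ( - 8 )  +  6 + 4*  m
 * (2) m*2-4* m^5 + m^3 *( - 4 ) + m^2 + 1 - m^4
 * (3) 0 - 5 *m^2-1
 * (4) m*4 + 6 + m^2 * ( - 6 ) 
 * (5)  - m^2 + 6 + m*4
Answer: 5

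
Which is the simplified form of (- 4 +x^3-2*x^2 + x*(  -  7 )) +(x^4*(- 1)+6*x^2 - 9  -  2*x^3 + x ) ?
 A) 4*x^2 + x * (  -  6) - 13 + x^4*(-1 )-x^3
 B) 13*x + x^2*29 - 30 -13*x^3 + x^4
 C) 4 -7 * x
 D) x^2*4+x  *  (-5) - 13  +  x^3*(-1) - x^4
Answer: A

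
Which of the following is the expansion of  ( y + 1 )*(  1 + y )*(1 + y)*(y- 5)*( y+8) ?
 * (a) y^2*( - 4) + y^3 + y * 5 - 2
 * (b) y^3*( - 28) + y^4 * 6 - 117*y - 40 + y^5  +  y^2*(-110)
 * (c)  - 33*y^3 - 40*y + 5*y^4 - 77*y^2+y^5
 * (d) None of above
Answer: b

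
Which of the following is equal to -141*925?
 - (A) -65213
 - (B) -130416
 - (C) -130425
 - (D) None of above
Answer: C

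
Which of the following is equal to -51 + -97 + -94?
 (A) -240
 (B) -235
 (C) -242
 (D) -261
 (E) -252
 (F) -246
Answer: C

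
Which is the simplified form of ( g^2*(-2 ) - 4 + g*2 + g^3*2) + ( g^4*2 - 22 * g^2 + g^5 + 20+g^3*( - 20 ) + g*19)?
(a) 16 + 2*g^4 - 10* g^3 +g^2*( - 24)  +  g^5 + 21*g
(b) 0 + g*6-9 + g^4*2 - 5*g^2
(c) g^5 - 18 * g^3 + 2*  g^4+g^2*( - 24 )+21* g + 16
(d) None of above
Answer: c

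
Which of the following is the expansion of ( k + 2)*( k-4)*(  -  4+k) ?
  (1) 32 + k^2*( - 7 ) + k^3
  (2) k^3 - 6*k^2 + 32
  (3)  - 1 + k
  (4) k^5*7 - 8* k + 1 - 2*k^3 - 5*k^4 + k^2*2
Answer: 2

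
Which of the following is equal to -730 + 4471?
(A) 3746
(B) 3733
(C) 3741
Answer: C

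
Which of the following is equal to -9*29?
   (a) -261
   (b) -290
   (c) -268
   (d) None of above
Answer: a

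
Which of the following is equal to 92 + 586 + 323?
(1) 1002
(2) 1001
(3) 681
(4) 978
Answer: 2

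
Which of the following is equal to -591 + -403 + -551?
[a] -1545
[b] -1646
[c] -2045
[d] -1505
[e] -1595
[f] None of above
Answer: a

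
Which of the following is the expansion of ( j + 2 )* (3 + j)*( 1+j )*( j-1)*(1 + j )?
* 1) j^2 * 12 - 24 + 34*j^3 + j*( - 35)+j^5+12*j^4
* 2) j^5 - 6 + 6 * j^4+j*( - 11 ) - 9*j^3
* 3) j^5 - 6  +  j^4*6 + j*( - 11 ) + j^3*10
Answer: 3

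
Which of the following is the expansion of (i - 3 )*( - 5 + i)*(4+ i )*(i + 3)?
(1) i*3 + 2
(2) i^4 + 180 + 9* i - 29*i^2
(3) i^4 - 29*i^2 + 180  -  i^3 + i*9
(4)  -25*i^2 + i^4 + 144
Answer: 3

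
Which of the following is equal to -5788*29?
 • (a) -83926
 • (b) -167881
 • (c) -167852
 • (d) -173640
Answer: c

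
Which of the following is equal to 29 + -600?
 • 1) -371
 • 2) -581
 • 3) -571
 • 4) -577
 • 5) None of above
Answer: 3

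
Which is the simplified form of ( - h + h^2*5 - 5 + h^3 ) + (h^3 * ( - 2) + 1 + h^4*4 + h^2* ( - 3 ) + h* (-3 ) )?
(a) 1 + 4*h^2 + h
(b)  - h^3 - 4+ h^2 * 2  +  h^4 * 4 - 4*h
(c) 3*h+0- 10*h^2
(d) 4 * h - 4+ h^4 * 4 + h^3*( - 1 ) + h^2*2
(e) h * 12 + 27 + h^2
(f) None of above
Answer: b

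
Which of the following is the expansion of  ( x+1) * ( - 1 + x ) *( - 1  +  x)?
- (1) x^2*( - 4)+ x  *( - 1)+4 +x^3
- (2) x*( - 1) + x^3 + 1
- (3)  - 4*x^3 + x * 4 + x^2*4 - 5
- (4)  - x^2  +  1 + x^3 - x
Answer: 4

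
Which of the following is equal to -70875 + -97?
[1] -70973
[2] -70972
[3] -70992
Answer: 2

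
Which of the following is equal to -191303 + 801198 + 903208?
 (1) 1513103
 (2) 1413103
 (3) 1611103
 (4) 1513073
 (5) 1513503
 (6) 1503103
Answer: 1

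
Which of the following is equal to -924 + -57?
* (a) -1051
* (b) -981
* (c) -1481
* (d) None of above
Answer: b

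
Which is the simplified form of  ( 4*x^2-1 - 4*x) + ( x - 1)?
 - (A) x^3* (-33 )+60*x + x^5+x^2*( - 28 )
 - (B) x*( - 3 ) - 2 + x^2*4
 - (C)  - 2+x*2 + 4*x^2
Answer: B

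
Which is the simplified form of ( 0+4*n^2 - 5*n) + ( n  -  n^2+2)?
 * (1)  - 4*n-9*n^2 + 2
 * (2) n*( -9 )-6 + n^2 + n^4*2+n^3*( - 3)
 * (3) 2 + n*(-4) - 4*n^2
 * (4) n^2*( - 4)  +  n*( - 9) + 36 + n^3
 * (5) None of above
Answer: 5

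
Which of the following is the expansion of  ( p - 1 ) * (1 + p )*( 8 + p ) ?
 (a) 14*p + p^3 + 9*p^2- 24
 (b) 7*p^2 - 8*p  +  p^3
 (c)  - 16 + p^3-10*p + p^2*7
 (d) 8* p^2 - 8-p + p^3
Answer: d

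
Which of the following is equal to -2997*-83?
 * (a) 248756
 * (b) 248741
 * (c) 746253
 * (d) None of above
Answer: d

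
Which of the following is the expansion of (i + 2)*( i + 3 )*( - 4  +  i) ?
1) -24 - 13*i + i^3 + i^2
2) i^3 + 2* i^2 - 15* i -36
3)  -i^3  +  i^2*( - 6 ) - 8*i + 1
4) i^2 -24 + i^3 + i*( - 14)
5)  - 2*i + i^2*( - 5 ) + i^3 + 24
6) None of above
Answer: 4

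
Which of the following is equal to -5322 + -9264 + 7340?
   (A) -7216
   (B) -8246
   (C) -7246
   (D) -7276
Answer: C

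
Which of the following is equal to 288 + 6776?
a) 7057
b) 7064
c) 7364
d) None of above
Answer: b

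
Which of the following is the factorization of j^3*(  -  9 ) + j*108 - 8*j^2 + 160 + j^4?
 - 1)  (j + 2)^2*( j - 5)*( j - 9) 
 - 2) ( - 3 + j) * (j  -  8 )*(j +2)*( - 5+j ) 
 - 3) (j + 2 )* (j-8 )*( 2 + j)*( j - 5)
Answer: 3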